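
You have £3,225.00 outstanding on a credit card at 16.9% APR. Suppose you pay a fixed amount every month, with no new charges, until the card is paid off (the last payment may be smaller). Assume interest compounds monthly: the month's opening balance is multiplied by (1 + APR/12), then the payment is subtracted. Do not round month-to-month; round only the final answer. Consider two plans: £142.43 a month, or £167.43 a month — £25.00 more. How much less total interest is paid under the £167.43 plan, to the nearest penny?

£122.46

Monthly rate r = 16.9%/12 = 1.40833% = 0.0140833.
At £142.43/mo: n = ⌈−ln(1 − rB₀/P)/ln(1+r)⌉ = 28 payments (last £65.70); total interest = total paid − £3,225.00 = £686.31.
At £167.43/mo: 23 payments (last £105.39); total interest £563.85.
Interest saved = £686.31 − £563.85 = £122.46.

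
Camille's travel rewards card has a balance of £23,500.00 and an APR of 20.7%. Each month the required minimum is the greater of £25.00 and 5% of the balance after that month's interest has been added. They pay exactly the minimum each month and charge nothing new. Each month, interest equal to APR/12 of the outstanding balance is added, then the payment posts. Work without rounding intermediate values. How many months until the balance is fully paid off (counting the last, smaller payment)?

138 months

Monthly rate r = 20.7%/12 = 1.725% = 0.01725.
While 5% of the post-interest balance exceeds £25.00, each month B ← (B·(1+r))·(1 − 0.05), i.e. B shrinks by the factor (1+r)·0.95 = 0.96639.
This holds for months 1–114. Entering month 115 the balance is £476.78; 5% of the post-interest balance is now below £25.00, so the flat £25.00 minimum applies from here.
From month 115 a fixed £25.00 at rate r clears £476.78 in 24 more payments. Total: 114 + 24 = 138 months.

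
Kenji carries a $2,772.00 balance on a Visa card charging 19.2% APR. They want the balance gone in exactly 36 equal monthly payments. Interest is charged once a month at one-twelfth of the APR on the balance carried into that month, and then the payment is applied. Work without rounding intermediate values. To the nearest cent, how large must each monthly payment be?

$101.89

Monthly rate r = 19.2%/12 = 1.6% = 0.016.
Level-payment amortization: P = B₀·r / (1 − (1+r)^(−n)) = 2772.00·0.016 / (1 − 1.016^(−36)).
Denominator 1 − (1+r)^(−36) = 0.435288654.
P = 44.352 / 0.435288654 ≈ 101.89.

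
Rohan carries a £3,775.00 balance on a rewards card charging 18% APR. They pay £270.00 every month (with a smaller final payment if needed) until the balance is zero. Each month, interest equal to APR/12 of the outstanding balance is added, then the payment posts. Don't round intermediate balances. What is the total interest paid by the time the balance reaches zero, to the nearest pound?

Monthly rate r = 18%/12 = 1.5% = 0.015.
Payoff takes n = ⌈−ln(1 − rB₀/P)/ln(1+r)⌉ = ⌈15.809⌉ = 16 payments; the last is £218.68.
Total paid = 15·£270.00 + £218.68 = £4,268.68.
Total interest = total paid − principal = £4,268.68 − £3,775.00 = £493.68.

£494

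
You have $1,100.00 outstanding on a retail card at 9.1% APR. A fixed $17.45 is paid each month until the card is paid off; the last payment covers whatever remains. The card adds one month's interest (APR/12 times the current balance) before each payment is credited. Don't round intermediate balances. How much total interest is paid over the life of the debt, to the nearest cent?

Monthly rate r = 9.1%/12 = 0.758333% = 0.00758333.
Payoff takes n = ⌈−ln(1 − rB₀/P)/ln(1+r)⌉ = ⌈86.059⌉ = 87 payments; the last is $1.03.
Total paid = 86·$17.45 + $1.03 = $1,501.73.
Total interest = total paid − principal = $1,501.73 − $1,100.00 = $401.73.

$401.73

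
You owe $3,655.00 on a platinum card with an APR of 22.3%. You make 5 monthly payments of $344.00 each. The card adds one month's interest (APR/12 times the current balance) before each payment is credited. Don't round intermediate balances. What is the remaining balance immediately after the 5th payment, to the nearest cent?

$2,222.34

Monthly rate r = 22.3%/12 = 1.85833% = 0.0185833.
Each month: B ← B·(1+r) − $344.00.
Month 1: interest $67.92; balance after payment $3,378.92.
Month 2: interest $62.79; balance after payment $3,097.71.
Month 3: interest $57.57; balance after payment $2,811.28.
Month 4: interest $52.24; balance after payment $2,519.52.
Month 5: interest $46.82; balance after payment $2,222.34.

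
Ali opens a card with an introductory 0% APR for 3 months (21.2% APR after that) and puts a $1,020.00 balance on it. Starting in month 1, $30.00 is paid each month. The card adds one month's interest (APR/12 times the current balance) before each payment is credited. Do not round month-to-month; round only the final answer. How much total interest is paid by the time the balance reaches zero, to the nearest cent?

Promo months 1–3 at r₀ = 0%/12 = 0; months 4+ at r₁ = 21.2%/12 = 0.0176667.
After month 3 (no interest yet): B = $1,020.00 − 3·$30.00 = $930.00.
Then at r₁ with $30.00/mo: n₂ = −ln(1 − r₁·B/P)/ln(1+r₁) ≈ 45.30 → 46 more payments.
Total paid = 48·$30.00 + $9.09 = $1,449.09; interest = $1,449.09 − $1,020.00 = $429.09.

$429.09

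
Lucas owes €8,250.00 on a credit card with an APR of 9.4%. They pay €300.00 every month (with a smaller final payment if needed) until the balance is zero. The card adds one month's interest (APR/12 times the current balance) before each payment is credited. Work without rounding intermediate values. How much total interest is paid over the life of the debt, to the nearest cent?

€1,077.60

Monthly rate r = 9.4%/12 = 0.783333% = 0.00783333.
Payoff takes n = ⌈−ln(1 − rB₀/P)/ln(1+r)⌉ = ⌈31.092⌉ = 32 payments; the last is €27.60.
Total paid = 31·€300.00 + €27.60 = €9,327.60.
Total interest = total paid − principal = €9,327.60 − €8,250.00 = €1,077.60.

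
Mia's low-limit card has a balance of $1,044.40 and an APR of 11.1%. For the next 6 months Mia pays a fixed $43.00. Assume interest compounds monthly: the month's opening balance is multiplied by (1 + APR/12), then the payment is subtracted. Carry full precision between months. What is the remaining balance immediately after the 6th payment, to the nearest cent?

Monthly rate r = 11.1%/12 = 0.925% = 0.00925.
Each month: B ← B·(1+r) − $43.00.
Month 1: interest $9.66; balance after payment $1,011.06.
Month 2: interest $9.35; balance after payment $977.41.
Month 3: interest $9.04; balance after payment $943.45.
Month 4: interest $8.73; balance after payment $909.18.
Month 5: interest $8.41; balance after payment $874.59.
Month 6: interest $8.09; balance after payment $839.68.

$839.68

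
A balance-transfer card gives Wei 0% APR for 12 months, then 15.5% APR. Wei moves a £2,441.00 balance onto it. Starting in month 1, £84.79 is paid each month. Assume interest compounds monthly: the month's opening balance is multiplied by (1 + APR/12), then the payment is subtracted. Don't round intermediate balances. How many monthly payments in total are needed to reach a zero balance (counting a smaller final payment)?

32 months

Promo months 1–12 at r₀ = 0%/12 = 0; months 13+ at r₁ = 15.5%/12 = 0.0129167.
After month 12 (no interest yet): B = £2,441.00 − 12·£84.79 = £1,423.52.
Then at r₁ with £84.79/mo: n₂ = −ln(1 − r₁·B/P)/ln(1+r₁) ≈ 19.05 → 20 more payments.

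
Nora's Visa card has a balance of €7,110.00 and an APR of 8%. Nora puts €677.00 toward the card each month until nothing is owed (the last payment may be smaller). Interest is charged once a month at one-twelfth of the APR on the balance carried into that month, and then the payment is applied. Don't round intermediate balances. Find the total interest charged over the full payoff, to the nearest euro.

€286

Monthly rate r = 8%/12 = 0.666667% = 0.00666667.
Payoff takes n = ⌈−ln(1 − rB₀/P)/ln(1+r)⌉ = ⌈10.924⌉ = 11 payments; the last is €625.87.
Total paid = 10·€677.00 + €625.87 = €7,395.87.
Total interest = total paid − principal = €7,395.87 − €7,110.00 = €285.87.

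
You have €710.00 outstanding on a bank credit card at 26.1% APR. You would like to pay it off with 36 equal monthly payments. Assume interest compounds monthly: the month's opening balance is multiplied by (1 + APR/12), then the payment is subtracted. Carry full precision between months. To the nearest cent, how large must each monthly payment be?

€28.64

Monthly rate r = 26.1%/12 = 2.175% = 0.02175.
Level-payment amortization: P = B₀·r / (1 − (1+r)^(−n)) = 710.00·0.02175 / (1 − 1.02175^(−36)).
Denominator 1 − (1+r)^(−36) = 0.539114834.
P = 15.4425 / 0.539114834 ≈ 28.64.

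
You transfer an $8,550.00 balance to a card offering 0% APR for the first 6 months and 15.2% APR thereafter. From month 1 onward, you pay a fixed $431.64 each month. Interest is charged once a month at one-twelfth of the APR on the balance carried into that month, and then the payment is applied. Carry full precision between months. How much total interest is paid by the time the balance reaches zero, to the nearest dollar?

Promo months 1–6 at r₀ = 0%/12 = 0; months 7+ at r₁ = 15.2%/12 = 0.0126667.
After month 6 (no interest yet): B = $8,550.00 − 6·$431.64 = $5,960.16.
Then at r₁ with $431.64/mo: n₂ = −ln(1 − r₁·B/P)/ln(1+r₁) ≈ 15.27 → 16 more payments.
Total paid = 21·$431.64 + $118.79 = $9,183.23; interest = $9,183.23 − $8,550.00 = $633.23.

$633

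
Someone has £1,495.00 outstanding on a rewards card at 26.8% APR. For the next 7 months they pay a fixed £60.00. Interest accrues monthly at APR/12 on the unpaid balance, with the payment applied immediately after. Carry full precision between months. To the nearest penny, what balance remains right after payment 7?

£1,295.76

Monthly rate r = 26.8%/12 = 2.23333% = 0.0223333.
Each month: B ← B·(1+r) − £60.00.
Month 1: interest £33.39; balance after payment £1,468.39.
Month 2: interest £32.79; balance after payment £1,441.18.
Month 3: interest £32.19; balance after payment £1,413.37.
Month 4: interest £31.57; balance after payment £1,384.93.
Month 5: interest £30.93; balance after payment £1,355.86.
Month 6: interest £30.28; balance after payment £1,326.15.
Month 7: interest £29.62; balance after payment £1,295.76.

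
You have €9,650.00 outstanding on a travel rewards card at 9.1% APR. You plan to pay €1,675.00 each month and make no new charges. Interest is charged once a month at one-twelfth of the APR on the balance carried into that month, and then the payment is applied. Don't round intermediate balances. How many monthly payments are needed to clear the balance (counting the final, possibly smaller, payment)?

Monthly rate r = 9.1%/12 = 0.758333% = 0.00758333.
Recurrence: B ← B·(1+r) − €1,675.00.
Month 1: interest €73.18; balance after payment €8,048.18.
Month 2: interest €61.03; balance after payment €6,434.21.
Month 3: interest €48.79; balance after payment €4,808.00.
Month 4: interest €36.46; balance after payment €3,169.46.
Month 5: interest €24.04; balance after payment €1,518.50.
Month 6: interest €11.52; balance after payment €0.00.

6 payments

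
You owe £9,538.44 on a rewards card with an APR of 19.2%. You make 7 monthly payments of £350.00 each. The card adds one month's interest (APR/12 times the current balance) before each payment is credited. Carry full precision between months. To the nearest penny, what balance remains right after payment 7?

Monthly rate r = 19.2%/12 = 1.6% = 0.016.
Each month: B ← B·(1+r) − £350.00.
Month 1: interest £152.62; balance after payment £9,341.06.
Month 2: interest £149.46; balance after payment £9,140.51.
Month 3: interest £146.25; balance after payment £8,936.76.
Month 4: interest £142.99; balance after payment £8,729.75.
Month 5: interest £139.68; balance after payment £8,519.42.
Month 6: interest £136.31; balance after payment £8,305.74.
Month 7: interest £132.89; balance after payment £8,088.63.

£8,088.63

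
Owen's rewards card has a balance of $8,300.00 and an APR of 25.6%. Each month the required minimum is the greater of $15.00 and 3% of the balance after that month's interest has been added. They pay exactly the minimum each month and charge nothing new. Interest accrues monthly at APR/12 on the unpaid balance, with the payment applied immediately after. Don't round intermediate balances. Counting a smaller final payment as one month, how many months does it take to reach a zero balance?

360 months

Monthly rate r = 25.6%/12 = 2.13333% = 0.0213333.
While 3% of the post-interest balance exceeds $15.00, each month B ← (B·(1+r))·(1 − 0.03), i.e. B shrinks by the factor (1+r)·0.97 = 0.99069.
This holds for months 1–303. Entering month 304 the balance is $488.28; 3% of the post-interest balance is now below $15.00, so the flat $15.00 minimum applies from here.
From month 304 a fixed $15.00 at rate r clears $488.28 in 57 more payments. Total: 303 + 57 = 360 months.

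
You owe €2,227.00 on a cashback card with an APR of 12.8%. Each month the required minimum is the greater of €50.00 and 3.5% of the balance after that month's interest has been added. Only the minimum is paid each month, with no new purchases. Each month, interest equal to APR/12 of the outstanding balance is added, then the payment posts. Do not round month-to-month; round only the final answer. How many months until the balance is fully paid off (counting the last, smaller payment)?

52 months

Monthly rate r = 12.8%/12 = 1.06667% = 0.0106667.
While 3.5% of the post-interest balance exceeds €50.00, each month B ← (B·(1+r))·(1 − 0.035), i.e. B shrinks by the factor (1+r)·0.965 = 0.97529.
This holds for months 1–19. Entering month 20 the balance is €1,384.49; 3.5% of the post-interest balance is now below €50.00, so the flat €50.00 minimum applies from here.
From month 20 a fixed €50.00 at rate r clears €1,384.49 in 33 more payments. Total: 19 + 33 = 52 months.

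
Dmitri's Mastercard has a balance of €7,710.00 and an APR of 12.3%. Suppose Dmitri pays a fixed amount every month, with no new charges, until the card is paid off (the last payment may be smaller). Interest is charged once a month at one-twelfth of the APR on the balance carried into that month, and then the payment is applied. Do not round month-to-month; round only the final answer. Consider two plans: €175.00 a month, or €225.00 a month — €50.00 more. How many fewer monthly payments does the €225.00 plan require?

16 fewer payments

Monthly rate r = 12.3%/12 = 1.025% = 0.01025.
At €175.00/mo: n = ⌈−ln(1 − rB₀/P)/ln(1+r)⌉ = 59 payments (last €158.82); total interest = total paid − €7,710.00 = €2,598.82.
At €225.00/mo: 43 payments (last €96.78); total interest €1,836.78.
Payments saved = 59 − 43 = 16.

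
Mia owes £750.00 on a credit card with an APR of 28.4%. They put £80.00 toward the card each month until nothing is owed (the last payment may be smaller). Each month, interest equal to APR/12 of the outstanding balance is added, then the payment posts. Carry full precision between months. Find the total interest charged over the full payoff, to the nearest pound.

Monthly rate r = 28.4%/12 = 2.36667% = 0.0236667.
Payoff takes n = ⌈−ln(1 − rB₀/P)/ln(1+r)⌉ = ⌈10.725⌉ = 11 payments; the last is £58.19.
Total paid = 10·£80.00 + £58.19 = £858.19.
Total interest = total paid − principal = £858.19 − £750.00 = £108.19.

£108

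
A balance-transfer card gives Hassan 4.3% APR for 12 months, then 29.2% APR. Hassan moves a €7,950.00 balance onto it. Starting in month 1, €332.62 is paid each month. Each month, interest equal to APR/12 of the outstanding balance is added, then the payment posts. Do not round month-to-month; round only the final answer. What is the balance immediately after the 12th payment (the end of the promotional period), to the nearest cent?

€4,227.62

Promo months 1–12 at r₀ = 4.3%/12 = 0.00358333; months 13+ at r₁ = 29.2%/12 = 0.0243333.
After month 12: iterate B ← B·(1+r₀) − €332.62 for 12 months → €4,227.62.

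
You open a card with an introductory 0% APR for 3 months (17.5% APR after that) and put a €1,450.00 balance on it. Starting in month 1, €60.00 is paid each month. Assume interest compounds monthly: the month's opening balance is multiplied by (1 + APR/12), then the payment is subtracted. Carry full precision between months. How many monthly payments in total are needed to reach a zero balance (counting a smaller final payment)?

29 months

Promo months 1–3 at r₀ = 0%/12 = 0; months 4+ at r₁ = 17.5%/12 = 0.0145833.
After month 3 (no interest yet): B = €1,450.00 − 3·€60.00 = €1,270.00.
Then at r₁ with €60.00/mo: n₂ = −ln(1 − r₁·B/P)/ln(1+r₁) ≈ 25.50 → 26 more payments.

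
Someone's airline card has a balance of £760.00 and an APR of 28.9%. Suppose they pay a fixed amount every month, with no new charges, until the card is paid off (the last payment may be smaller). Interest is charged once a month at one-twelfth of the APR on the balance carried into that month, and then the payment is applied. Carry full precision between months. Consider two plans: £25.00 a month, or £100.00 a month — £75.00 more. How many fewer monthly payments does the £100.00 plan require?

47 fewer payments

Monthly rate r = 28.9%/12 = 2.40833% = 0.0240833.
At £25.00/mo: n = ⌈−ln(1 − rB₀/P)/ln(1+r)⌉ = 56 payments (last £8.87); total interest = total paid − £760.00 = £623.87.
At £100.00/mo: 9 payments (last £49.77); total interest £89.77.
Payments saved = 56 − 9 = 47.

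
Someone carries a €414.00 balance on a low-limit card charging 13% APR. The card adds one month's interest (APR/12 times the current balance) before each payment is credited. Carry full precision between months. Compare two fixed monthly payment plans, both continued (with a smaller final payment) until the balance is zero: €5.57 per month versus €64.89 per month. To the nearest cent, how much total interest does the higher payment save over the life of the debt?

€414.21

Monthly rate r = 13%/12 = 1.08333% = 0.0108333.
At €5.57/mo: n = ⌈−ln(1 − rB₀/P)/ln(1+r)⌉ = 152 payments (last €4.54); total interest = total paid − €414.00 = €431.61.
At €64.89/mo: 7 payments (last €42.06); total interest €17.40.
Interest saved = €431.61 − €17.40 = €414.21.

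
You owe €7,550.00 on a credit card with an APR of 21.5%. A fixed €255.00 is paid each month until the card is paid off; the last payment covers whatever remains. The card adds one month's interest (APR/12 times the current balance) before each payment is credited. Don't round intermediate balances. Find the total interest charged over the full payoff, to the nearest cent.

Monthly rate r = 21.5%/12 = 1.79167% = 0.0179167.
Payoff takes n = ⌈−ln(1 − rB₀/P)/ln(1+r)⌉ = ⌈42.574⌉ = 43 payments; the last is €146.92.
Total paid = 42·€255.00 + €146.92 = €10,856.92.
Total interest = total paid − principal = €10,856.92 − €7,550.00 = €3,306.92.

€3,306.92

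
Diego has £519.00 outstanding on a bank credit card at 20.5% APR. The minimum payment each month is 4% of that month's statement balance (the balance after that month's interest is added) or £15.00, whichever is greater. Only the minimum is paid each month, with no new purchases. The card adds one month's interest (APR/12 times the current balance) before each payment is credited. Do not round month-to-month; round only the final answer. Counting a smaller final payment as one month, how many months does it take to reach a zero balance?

Monthly rate r = 20.5%/12 = 1.70833% = 0.0170833.
While 4% of the post-interest balance exceeds £15.00, each month B ← (B·(1+r))·(1 − 0.04), i.e. B shrinks by the factor (1+r)·0.96 = 0.9764.
This holds for months 1–15. Entering month 16 the balance is £362.73; 4% of the post-interest balance is now below £15.00, so the flat £15.00 minimum applies from here.
From month 16 a fixed £15.00 at rate r clears £362.73 in 32 more payments. Total: 15 + 32 = 47 months.

47 months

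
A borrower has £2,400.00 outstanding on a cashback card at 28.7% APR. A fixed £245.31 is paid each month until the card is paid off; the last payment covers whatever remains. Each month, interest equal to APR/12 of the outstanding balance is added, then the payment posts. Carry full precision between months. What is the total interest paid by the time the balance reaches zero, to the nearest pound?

£367

Monthly rate r = 28.7%/12 = 2.39167% = 0.0239167.
Payoff takes n = ⌈−ln(1 − rB₀/P)/ln(1+r)⌉ = ⌈11.278⌉ = 12 payments; the last is £68.80.
Total paid = 11·£245.31 + £68.80 = £2,767.21.
Total interest = total paid − principal = £2,767.21 − £2,400.00 = £367.21.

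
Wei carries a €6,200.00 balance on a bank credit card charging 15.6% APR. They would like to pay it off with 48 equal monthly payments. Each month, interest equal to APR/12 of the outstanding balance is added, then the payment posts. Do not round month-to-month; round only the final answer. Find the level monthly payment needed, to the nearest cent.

€174.44

Monthly rate r = 15.6%/12 = 1.3% = 0.013.
Level-payment amortization: P = B₀·r / (1 − (1+r)^(−n)) = 6200.00·0.013 / (1 − 1.013^(−48)).
Denominator 1 − (1+r)^(−48) = 0.462044165.
P = 80.6 / 0.462044165 ≈ 174.44.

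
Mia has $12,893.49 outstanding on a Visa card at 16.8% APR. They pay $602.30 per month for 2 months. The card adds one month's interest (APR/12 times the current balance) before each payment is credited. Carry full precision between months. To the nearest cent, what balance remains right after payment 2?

$12,044.00

Monthly rate r = 16.8%/12 = 1.4% = 0.014.
Each month: B ← B·(1+r) − $602.30.
Month 1: interest $180.51; balance after payment $12,471.70.
Month 2: interest $174.60; balance after payment $12,044.00.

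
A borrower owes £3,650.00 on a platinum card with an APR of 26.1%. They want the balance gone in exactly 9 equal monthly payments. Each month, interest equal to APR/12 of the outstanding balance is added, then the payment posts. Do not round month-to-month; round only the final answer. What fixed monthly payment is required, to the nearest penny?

£450.92

Monthly rate r = 26.1%/12 = 2.175% = 0.02175.
Level-payment amortization: P = B₀·r / (1 − (1+r)^(−n)) = 3650.00·0.02175 / (1 − 1.02175^(−9)).
Denominator 1 − (1+r)^(−9) = 0.176055076.
P = 79.3875 / 0.176055076 ≈ 450.92.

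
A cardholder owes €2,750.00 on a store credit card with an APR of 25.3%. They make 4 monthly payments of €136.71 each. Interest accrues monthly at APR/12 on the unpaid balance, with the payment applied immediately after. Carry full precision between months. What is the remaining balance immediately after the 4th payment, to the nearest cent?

€2,424.98

Monthly rate r = 25.3%/12 = 2.10833% = 0.0210833.
Each month: B ← B·(1+r) − €136.71.
Month 1: interest €57.98; balance after payment €2,671.27.
Month 2: interest €56.32; balance after payment €2,590.88.
Month 3: interest €54.62; balance after payment €2,508.79.
Month 4: interest €52.89; balance after payment €2,424.98.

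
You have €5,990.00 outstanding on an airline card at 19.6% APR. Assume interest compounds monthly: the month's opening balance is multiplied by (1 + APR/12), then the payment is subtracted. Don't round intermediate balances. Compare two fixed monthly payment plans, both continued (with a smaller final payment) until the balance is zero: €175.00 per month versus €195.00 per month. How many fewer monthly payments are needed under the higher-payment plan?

Monthly rate r = 19.6%/12 = 1.63333% = 0.0163333.
At €175.00/mo: n = ⌈−ln(1 − rB₀/P)/ln(1+r)⌉ = 51 payments (last €95.33); total interest = total paid − €5,990.00 = €2,855.33.
At €195.00/mo: 43 payments (last €194.37); total interest €2,394.37.
Payments saved = 51 − 43 = 8.

8 fewer payments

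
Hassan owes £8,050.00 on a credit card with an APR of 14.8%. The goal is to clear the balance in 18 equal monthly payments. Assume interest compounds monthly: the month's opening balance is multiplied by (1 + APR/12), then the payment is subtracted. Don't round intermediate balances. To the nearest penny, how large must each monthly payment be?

£501.44

Monthly rate r = 14.8%/12 = 1.23333% = 0.0123333.
Level-payment amortization: P = B₀·r / (1 − (1+r)^(−n)) = 8050.00·0.0123333 / (1 − 1.01233^(−18)).
Denominator 1 − (1+r)^(−18) = 0.197996377.
P = 99.2833 / 0.197996377 ≈ 501.44.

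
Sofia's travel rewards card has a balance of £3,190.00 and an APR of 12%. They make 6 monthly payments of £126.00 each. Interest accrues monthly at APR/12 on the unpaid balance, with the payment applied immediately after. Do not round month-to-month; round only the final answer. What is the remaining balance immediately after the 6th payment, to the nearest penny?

Monthly rate r = 12%/12 = 1% = 0.01.
Each month: B ← B·(1+r) − £126.00.
Month 1: interest £31.90; balance after payment £3,095.90.
Month 2: interest £30.96; balance after payment £3,000.86.
Month 3: interest £30.01; balance after payment £2,904.87.
Month 4: interest £29.05; balance after payment £2,807.92.
Month 5: interest £28.08; balance after payment £2,710.00.
Month 6: interest £27.10; balance after payment £2,611.10.

£2,611.10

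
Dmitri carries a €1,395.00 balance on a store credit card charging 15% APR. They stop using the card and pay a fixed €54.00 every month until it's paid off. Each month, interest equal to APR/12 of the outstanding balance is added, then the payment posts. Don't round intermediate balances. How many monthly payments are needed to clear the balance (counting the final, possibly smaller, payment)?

Monthly rate r = 15%/12 = 1.25% = 0.0125.
Recurrence: B ← B·(1+r) − €54.00.
Month 1: interest €17.44; balance after payment €1,358.44.
Month 2: interest €16.98; balance after payment €1,321.42.
Closed form: n = −ln(1 − rB₀/P)/ln(1+r) = −ln(0.67708)/ln(1.0125) ≈ 31.391, so the balance reaches zero during payment 32.

32 months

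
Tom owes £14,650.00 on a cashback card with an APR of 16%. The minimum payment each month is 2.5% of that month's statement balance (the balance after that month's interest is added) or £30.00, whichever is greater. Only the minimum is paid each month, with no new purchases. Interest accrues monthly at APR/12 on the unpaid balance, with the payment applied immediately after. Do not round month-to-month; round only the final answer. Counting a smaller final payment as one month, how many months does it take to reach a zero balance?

265 months

Monthly rate r = 16%/12 = 1.33333% = 0.0133333.
While 2.5% of the post-interest balance exceeds £30.00, each month B ← (B·(1+r))·(1 − 0.025), i.e. B shrinks by the factor (1+r)·0.975 = 0.988.
This holds for months 1–209. Entering month 210 the balance is £1,175.00; 2.5% of the post-interest balance is now below £30.00, so the flat £30.00 minimum applies from here.
From month 210 a fixed £30.00 at rate r clears £1,175.00 in 56 more payments. Total: 209 + 56 = 265 months.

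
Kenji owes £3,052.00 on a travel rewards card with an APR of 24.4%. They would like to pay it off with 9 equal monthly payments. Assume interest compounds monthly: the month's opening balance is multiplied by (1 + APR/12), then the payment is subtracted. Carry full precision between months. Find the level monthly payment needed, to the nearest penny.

£374.51

Monthly rate r = 24.4%/12 = 2.03333% = 0.0203333.
Level-payment amortization: P = B₀·r / (1 − (1+r)^(−n)) = 3052.00·0.0203333 / (1 − 1.02033^(−9)).
Denominator 1 − (1+r)^(−9) = 0.165701763.
P = 62.0573 / 0.165701763 ≈ 374.51.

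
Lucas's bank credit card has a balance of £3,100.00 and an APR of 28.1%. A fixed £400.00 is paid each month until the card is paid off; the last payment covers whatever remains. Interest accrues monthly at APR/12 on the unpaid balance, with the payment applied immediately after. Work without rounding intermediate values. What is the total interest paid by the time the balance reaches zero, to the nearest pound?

£362

Monthly rate r = 28.1%/12 = 2.34167% = 0.0234167.
Payoff takes n = ⌈−ln(1 − rB₀/P)/ln(1+r)⌉ = ⌈8.652⌉ = 9 payments; the last is £261.70.
Total paid = 8·£400.00 + £261.70 = £3,461.70.
Total interest = total paid − principal = £3,461.70 − £3,100.00 = £361.70.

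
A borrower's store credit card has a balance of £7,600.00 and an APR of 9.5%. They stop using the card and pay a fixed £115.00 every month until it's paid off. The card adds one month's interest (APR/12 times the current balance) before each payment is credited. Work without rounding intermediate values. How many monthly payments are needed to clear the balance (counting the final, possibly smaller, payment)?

94 months

Monthly rate r = 9.5%/12 = 0.791667% = 0.00791667.
Recurrence: B ← B·(1+r) − £115.00.
Month 1: interest £60.17; balance after payment £7,545.17.
Month 2: interest £59.73; balance after payment £7,489.90.
Closed form: n = −ln(1 − rB₀/P)/ln(1+r) = −ln(0.47681)/ln(1.00792) ≈ 93.924, so the balance reaches zero during payment 94.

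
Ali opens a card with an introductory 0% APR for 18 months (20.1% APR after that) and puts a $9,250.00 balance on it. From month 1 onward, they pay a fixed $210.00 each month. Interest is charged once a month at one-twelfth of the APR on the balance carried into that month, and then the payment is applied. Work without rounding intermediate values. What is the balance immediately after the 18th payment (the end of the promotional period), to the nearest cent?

$5,470.00

Promo months 1–18 at r₀ = 0%/12 = 0; months 19+ at r₁ = 20.1%/12 = 0.01675.
After month 18 (no interest yet): B = $9,250.00 − 18·$210.00 = $5,470.00.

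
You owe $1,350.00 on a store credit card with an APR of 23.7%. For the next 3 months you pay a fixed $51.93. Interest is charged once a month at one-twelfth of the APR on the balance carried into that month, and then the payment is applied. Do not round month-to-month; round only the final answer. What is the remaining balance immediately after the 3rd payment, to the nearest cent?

Monthly rate r = 23.7%/12 = 1.975% = 0.01975.
Each month: B ← B·(1+r) − $51.93.
Month 1: interest $26.66; balance after payment $1,324.73.
Month 2: interest $26.16; balance after payment $1,298.97.
Month 3: interest $25.65; balance after payment $1,272.69.

$1,272.69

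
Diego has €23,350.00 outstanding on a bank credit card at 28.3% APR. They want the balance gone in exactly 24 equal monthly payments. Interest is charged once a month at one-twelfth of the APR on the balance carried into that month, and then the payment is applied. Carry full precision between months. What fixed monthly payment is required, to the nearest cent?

€1,285.22

Monthly rate r = 28.3%/12 = 2.35833% = 0.0235833.
Level-payment amortization: P = B₀·r / (1 − (1+r)^(−n)) = 23350.00·0.0235833 / (1 − 1.02358^(−24)).
Denominator 1 − (1+r)^(−24) = 0.428464698.
P = 550.671 / 0.428464698 ≈ 1285.22.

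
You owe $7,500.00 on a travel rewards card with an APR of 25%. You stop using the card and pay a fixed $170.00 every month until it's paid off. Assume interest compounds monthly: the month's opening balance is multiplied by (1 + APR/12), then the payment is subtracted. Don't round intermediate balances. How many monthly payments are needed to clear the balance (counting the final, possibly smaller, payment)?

Monthly rate r = 25%/12 = 2.08333% = 0.0208333.
Recurrence: B ← B·(1+r) − $170.00.
Month 1: interest $156.25; balance after payment $7,486.25.
Month 2: interest $155.96; balance after payment $7,472.21.
Closed form: n = −ln(1 − rB₀/P)/ln(1+r) = −ln(0.080882)/ln(1.02083) ≈ 121.962, so the balance reaches zero during payment 122.

122 payments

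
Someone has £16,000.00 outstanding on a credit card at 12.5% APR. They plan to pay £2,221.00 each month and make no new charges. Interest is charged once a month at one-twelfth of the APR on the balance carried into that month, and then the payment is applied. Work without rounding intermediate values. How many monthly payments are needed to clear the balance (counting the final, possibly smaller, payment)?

Monthly rate r = 12.5%/12 = 1.04167% = 0.0104167.
Recurrence: B ← B·(1+r) − £2,221.00.
Month 1: interest £166.67; balance after payment £13,945.67.
Month 2: interest £145.27; balance after payment £11,869.93.
Closed form: n = −ln(1 − rB₀/P)/ln(1+r) = −ln(0.92496)/ln(1.01042) ≈ 7.528, so the balance reaches zero during payment 8.

8 months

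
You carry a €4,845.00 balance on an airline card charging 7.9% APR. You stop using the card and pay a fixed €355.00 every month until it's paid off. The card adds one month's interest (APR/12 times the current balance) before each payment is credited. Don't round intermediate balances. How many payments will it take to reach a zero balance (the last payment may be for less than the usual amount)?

15 months

Monthly rate r = 7.9%/12 = 0.658333% = 0.00658333.
Recurrence: B ← B·(1+r) − €355.00.
Month 1: interest €31.90; balance after payment €4,521.90.
Month 2: interest €29.77; balance after payment €4,196.67.
Closed form: n = −ln(1 − rB₀/P)/ln(1+r) = −ln(0.91015)/ln(1.00658) ≈ 14.347, so the balance reaches zero during payment 15.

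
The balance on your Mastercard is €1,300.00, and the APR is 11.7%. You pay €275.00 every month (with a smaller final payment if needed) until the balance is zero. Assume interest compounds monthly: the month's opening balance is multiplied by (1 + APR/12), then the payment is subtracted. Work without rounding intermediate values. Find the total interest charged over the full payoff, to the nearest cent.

Monthly rate r = 11.7%/12 = 0.975% = 0.00975.
Payoff takes n = ⌈−ln(1 − rB₀/P)/ln(1+r)⌉ = ⌈4.863⌉ = 5 payments; the last is €237.55.
Total paid = 4·€275.00 + €237.55 = €1,337.55.
Total interest = total paid − principal = €1,337.55 − €1,300.00 = €37.55.

€37.55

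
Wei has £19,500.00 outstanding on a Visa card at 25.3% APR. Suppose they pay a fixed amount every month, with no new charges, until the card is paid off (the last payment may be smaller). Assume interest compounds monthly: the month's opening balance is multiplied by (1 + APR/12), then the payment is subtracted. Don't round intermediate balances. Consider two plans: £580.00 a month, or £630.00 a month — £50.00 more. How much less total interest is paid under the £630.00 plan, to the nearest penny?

£2,376.38

Monthly rate r = 25.3%/12 = 2.10833% = 0.0210833.
At £580.00/mo: n = ⌈−ln(1 − rB₀/P)/ln(1+r)⌉ = 60 payments (last £80.90); total interest = total paid − £19,500.00 = £14,800.90.
At £630.00/mo: 51 payments (last £424.52); total interest £12,424.52.
Interest saved = £14,800.90 − £12,424.52 = £2,376.38.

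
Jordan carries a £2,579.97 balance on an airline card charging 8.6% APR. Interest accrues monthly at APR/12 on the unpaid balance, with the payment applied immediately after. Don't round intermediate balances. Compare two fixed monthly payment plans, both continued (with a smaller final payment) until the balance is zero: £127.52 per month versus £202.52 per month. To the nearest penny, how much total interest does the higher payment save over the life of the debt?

Monthly rate r = 8.6%/12 = 0.716667% = 0.00716667.
At £127.52/mo: n = ⌈−ln(1 − rB₀/P)/ln(1+r)⌉ = 22 payments (last £119.40); total interest = total paid − £2,579.97 = £217.35.
At £202.52/mo: 14 payments (last £82.54); total interest £135.33.
Interest saved = £217.35 − £135.33 = £82.02.

£82.02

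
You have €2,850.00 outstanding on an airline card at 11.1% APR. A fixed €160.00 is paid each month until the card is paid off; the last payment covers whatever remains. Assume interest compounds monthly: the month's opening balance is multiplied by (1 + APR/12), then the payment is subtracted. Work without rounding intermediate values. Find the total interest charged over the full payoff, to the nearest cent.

€278.82

Monthly rate r = 11.1%/12 = 0.925% = 0.00925.
Payoff takes n = ⌈−ln(1 − rB₀/P)/ln(1+r)⌉ = ⌈19.554⌉ = 20 payments; the last is €88.82.
Total paid = 19·€160.00 + €88.82 = €3,128.82.
Total interest = total paid − principal = €3,128.82 − €2,850.00 = €278.82.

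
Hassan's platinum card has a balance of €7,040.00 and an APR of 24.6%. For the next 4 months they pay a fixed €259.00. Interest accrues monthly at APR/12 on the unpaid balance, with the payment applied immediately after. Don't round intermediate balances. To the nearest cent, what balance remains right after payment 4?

Monthly rate r = 24.6%/12 = 2.05% = 0.0205.
Each month: B ← B·(1+r) − €259.00.
Month 1: interest €144.32; balance after payment €6,925.32.
Month 2: interest €141.97; balance after payment €6,808.29.
Month 3: interest €139.57; balance after payment €6,688.86.
Month 4: interest €137.12; balance after payment €6,566.98.

€6,566.98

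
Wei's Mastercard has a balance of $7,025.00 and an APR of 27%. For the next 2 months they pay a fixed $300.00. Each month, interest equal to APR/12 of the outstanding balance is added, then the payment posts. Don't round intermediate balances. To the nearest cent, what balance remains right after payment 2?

Monthly rate r = 27%/12 = 2.25% = 0.0225.
Each month: B ← B·(1+r) − $300.00.
Month 1: interest $158.06; balance after payment $6,883.06.
Month 2: interest $154.87; balance after payment $6,737.93.

$6,737.93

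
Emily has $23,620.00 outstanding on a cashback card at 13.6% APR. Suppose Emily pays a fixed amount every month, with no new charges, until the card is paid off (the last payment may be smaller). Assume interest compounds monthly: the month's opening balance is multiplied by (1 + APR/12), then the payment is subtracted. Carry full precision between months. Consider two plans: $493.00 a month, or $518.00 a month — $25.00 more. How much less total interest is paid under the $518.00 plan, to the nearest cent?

Monthly rate r = 13.6%/12 = 1.13333% = 0.0113333.
At $493.00/mo: n = ⌈−ln(1 − rB₀/P)/ln(1+r)⌉ = 70 payments (last $238.89); total interest = total paid − $23,620.00 = $10,635.89.
At $518.00/mo: 65 payments (last $278.10); total interest $9,810.10.
Interest saved = $10,635.89 − $9,810.10 = $825.79.

$825.79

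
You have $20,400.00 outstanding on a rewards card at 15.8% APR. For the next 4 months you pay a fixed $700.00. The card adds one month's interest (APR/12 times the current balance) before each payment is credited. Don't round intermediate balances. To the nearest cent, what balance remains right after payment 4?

Monthly rate r = 15.8%/12 = 1.31667% = 0.0131667.
Each month: B ← B·(1+r) − $700.00.
Month 1: interest $268.60; balance after payment $19,968.60.
Month 2: interest $262.92; balance after payment $19,531.52.
Month 3: interest $257.17; balance after payment $19,088.68.
Month 4: interest $251.33; balance after payment $18,640.02.

$18,640.02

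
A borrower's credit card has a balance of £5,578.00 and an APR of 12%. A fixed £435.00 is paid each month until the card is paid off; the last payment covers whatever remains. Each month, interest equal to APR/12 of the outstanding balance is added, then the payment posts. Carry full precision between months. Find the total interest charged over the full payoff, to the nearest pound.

Monthly rate r = 12%/12 = 1% = 0.01.
Payoff takes n = ⌈−ln(1 − rB₀/P)/ln(1+r)⌉ = ⌈13.791⌉ = 14 payments; the last is £344.64.
Total paid = 13·£435.00 + £344.64 = £5,999.64.
Total interest = total paid − principal = £5,999.64 − £5,578.00 = £421.64.

£422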